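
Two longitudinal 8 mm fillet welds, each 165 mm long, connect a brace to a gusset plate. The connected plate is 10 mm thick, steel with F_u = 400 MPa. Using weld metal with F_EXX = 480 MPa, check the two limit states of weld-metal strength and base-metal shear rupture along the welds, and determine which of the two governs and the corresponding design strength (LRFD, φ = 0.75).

φR_n ≈ 403 kN (weld metal governs)

t_e = 0.707 × 8 = 5.656 mm; L = 330 mm.
Weld metal: φR_n = 0.75 × 0.6 × 480 × 5.656 × 330 × 10⁻³ = 403.2 kN.
Base metal (shear rupture): φR_n = 0.75 × 0.6 × 400 × 10 × 330 × 10⁻³ = 594 kN.
Governing: weld metal.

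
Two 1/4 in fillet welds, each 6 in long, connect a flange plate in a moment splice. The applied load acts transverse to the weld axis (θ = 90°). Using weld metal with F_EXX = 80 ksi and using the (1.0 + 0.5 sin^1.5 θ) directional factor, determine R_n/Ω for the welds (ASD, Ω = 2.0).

t_e = 0.707 × 0.25 = 0.1767 in; A_we = 0.1767 × 12 = 2.121 in².
Directional factor: 1.0 + 0.5 sin^1.5(90°) = 1.5.
F_nw = 0.6 × 80 × 1.5 = 72 ksi.
R_n/Ω = (72 × 2.121) / 2.0 = 76.36 kip.

R_n/Ω ≈ 76.4 kip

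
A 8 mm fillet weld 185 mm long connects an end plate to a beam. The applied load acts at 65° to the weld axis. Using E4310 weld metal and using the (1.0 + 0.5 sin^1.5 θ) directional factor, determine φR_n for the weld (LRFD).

E43XX → F_EXX = 430 MPa.
t_e = 0.707 × 8 = 5.656 mm; A_we = 5.656 × 185 = 1046 mm².
Directional factor: 1.0 + 0.5 sin^1.5(65°) = 1.431.
F_nw = 0.6 × 430 × 1.431 = 369.3 MPa.
φR_n = 0.75 × 369.3 × 1046 × 10⁻³ = 289.8 kN.

φR_n ≈ 290 kN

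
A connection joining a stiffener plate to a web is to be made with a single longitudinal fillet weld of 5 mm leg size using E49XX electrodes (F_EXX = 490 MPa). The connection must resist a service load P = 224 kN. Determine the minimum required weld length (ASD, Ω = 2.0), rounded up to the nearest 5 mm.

Throat t_e = 0.707 × 5 = 3.535 mm.
r_n/Ω = (0.6 × 490 × 3.535) / 2.0 = 519.6 N/mm = 0.5196 kN/mm.
L_req = P / (r_n/Ω) = 224 / 0.5196 = 431.1 mm total.
Round up → use L = 435 mm.

L = 435 mm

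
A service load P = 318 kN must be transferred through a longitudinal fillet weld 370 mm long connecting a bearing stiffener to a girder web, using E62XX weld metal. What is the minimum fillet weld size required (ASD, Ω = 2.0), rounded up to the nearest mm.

w = 7 mm

E62XX → F_EXX = 620 MPa.
Total weld length L = 370 mm.
Required throat t_e = P × Ω / (0.6 F_EXX × L) = 318 × 2.0 / (0.6 × 620 × 370 × 10⁻³) = 4.621 mm.
Required leg w = t_e / 0.707 = 6.536 mm → use 7 mm.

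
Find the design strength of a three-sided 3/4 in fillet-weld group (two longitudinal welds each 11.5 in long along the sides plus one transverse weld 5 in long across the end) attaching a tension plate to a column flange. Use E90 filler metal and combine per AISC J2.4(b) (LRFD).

E90XX → F_EXX = 90 ksi.
t_e = 0.707 × 0.75 = 0.5302 in.
R_nwl = 0.6 × 90 × 0.5302 × 23 = 658.6 kip (longitudinal, 2 welds).
R_nwt = 0.6 × 90 × 0.5302 × 5 = 143.2 kip (transverse, base value).
(i) R_nwl + R_nwt = 801.7 kip; (ii) 0.85 R_nwl + 1.5 R_nwt = 774.5 kip.
R_n = max = 801.7 kip [governs: (i)]; φR_n = 601.3 kip.

φR_n ≈ 601 kip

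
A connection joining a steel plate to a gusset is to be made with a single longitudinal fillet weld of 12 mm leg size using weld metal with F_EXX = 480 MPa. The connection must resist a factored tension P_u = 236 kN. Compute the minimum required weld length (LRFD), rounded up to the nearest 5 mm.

Throat t_e = 0.707 × 12 = 8.484 mm.
φr_n = 0.75 × 0.6 × 480 × 8.484 × 10⁻³ = 1.833 kN/mm.
L_req = P_u / φr_n = 236 / 1.833 = 128.8 mm total.
Round up → use L = 130 mm.

L = 130 mm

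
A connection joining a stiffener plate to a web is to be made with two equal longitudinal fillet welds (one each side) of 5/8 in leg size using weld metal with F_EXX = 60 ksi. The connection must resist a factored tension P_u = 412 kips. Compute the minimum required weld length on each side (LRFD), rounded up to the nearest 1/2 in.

Throat t_e = 0.707 × 0.625 = 0.4419 in.
φr_n = 0.75 × 0.6 × 60 × 0.4419 = 11.93 kips/in.
L_req = P_u / φr_n = 412 / 11.93 = 34.53 in total.
Per side: 34.53 / 2 = 17.27 in.
Round up → use L = 17.5 in on each side.

L = 17.5 in on each side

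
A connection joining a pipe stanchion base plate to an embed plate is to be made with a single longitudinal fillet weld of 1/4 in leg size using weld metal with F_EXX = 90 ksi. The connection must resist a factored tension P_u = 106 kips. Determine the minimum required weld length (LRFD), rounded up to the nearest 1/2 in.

L = 15 in

Throat t_e = 0.707 × 0.25 = 0.1767 in.
φr_n = 0.75 × 0.6 × 90 × 0.1767 = 7.158 kips/in.
L_req = P_u / φr_n = 106 / 7.158 = 14.81 in total.
Round up → use L = 15 in.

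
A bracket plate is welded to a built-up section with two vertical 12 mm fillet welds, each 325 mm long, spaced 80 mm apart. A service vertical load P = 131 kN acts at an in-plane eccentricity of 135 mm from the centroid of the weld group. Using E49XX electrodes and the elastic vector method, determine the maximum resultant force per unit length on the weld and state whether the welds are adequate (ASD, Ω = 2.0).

E49XX → F_EXX = 490 MPa.
Total weld length L_w = 650 mm. Treat welds as unit-width lines.
Polar moment about centroid: J = 2[d³/12 + d(b/2)²] = 2[325³/12 + 325×40²] = 6761000 mm³.
Direct shear f_v = P/L_w = 131×10³ / 650 = 201.5 N/mm (vertical).
Torsion M = P·e = 131×10³ × 135 = 17685000 N·mm.
Critical point at (x, y) = (40, 162.5) from centroid. f_tx = M·y/J = 425 N/mm; f_ty = M·x/J = 104.6 N/mm.
Resultant f_max = √[f_tx² + (f_v + f_ty)²] = √[425² + (201.5 + 104.6)²] = 523.8 N/mm.
Capacity per unit length: r_n/Ω = (1/2.0) × 0.6 × 490 × (0.707 × 12) = 1247 N/mm.
523.8 ≤ 1247 → adequate.

f_max ≈ 524 N/mm; adequate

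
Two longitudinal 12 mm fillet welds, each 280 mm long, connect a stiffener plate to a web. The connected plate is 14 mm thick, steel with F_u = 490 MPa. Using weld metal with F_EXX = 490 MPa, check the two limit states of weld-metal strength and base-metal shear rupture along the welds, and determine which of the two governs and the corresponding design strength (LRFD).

t_e = 0.707 × 12 = 8.484 mm; L = 560 mm.
Weld metal: φR_n = 0.75 × 0.6 × 490 × 8.484 × 560 × 10⁻³ = 1048 kN.
Base metal (shear rupture): φR_n = 0.75 × 0.6 × 490 × 14 × 560 × 10⁻³ = 1729 kN.
Governing: weld metal.

φR_n ≈ 1050 kN (weld metal governs)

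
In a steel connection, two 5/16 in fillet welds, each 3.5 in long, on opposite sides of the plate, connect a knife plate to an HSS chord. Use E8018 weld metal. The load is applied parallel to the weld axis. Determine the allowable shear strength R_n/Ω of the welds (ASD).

E80XX → F_EXX = 80 ksi.
Effective throat t_e = 0.707 × 0.3125 = 0.2209 in.
Total length L = 7 in; A_we = 0.2209 × 7 = 1.547 in².
F_nw = 0.6 F_EXX = 0.6 × 80 = 48 ksi.
R_n = 48 × 1.547 = 74.23 kip; R_n/Ω = 74.23/2.0 = 37.12 kip.

R_n/Ω ≈ 37.1 kip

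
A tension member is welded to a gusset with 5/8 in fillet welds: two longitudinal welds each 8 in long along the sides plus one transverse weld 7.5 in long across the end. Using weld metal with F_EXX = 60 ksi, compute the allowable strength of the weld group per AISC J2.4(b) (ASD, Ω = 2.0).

R_n/Ω ≈ 198 kips

t_e = 0.707 × 0.625 = 0.4419 in.
R_nwl = 0.6 × 60 × 0.4419 × 16 = 254.5 kips (longitudinal, 2 welds).
R_nwt = 0.6 × 60 × 0.4419 × 7.5 = 119.3 kips (transverse, base value).
(i) R_nwl + R_nwt = 373.8 kips; (ii) 0.85 R_nwl + 1.5 R_nwt = 395.3 kips.
R_n = max = 395.3 kips [governs: (ii)]; R_n/Ω = 197.7 kips.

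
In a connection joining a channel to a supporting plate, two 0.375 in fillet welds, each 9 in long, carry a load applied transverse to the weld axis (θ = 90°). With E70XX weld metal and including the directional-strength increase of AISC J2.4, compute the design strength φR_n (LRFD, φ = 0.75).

φR_n ≈ 225 kips

E70XX → F_EXX = 70 ksi.
t_e = 0.707 × 0.375 = 0.2651 in; A_we = 0.2651 × 18 = 4.772 in².
Directional factor: 1.0 + 0.5 sin^1.5(90°) = 1.5.
F_nw = 0.6 × 70 × 1.5 = 63 ksi.
φR_n = 0.75 × 63 × 4.772 = 225.5 kips.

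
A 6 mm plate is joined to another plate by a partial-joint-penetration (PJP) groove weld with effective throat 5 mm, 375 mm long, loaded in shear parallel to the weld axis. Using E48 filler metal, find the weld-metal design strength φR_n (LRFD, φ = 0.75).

φR_n ≈ 405 kN

E48XX → F_EXX = 480 MPa.
Effective throat (given) t_e = 5 mm.
A_we = 5 × 375 = 1875 mm².
F_nw = 0.6 F_EXX = 288 MPa.
φR_n = 0.75 × 288 × 1875 × 10⁻³ = 405 kN.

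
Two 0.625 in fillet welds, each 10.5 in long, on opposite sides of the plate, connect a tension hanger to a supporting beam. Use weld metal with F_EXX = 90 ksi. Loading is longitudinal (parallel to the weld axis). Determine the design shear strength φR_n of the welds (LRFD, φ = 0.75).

Effective throat t_e = 0.707 × 0.625 = 0.4419 in.
Total length L = 21 in; A_we = 0.4419 × 21 = 9.279 in².
F_nw = 0.6 F_EXX = 0.6 × 90 = 54 ksi.
φR_n = 0.75 × 54 × 9.279 = 375.8 kips.

φR_n ≈ 376 kips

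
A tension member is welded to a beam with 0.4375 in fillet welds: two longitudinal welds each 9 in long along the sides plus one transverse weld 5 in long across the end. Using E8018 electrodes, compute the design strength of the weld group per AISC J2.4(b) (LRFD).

φR_n ≈ 256 kip

E80XX → F_EXX = 80 ksi.
t_e = 0.707 × 0.4375 = 0.3093 in.
R_nwl = 0.6 × 80 × 0.3093 × 18 = 267.2 kip (longitudinal, 2 welds).
R_nwt = 0.6 × 80 × 0.3093 × 5 = 74.23 kip (transverse, base value).
(i) R_nwl + R_nwt = 341.5 kip; (ii) 0.85 R_nwl + 1.5 R_nwt = 338.5 kip.
R_n = max = 341.5 kip [governs: (i)]; φR_n = 256.1 kip.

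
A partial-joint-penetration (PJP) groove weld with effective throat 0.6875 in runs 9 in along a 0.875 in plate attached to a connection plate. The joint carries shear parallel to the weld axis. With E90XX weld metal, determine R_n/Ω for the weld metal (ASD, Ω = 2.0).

E90XX → F_EXX = 90 ksi.
Effective throat (given) t_e = 0.6875 in.
A_we = 0.6875 × 9 = 6.188 in².
F_nw = 0.6 F_EXX = 54 ksi.
R_n/Ω = (54 × 6.188) / 2.0 = 167.1 kips.

R_n/Ω ≈ 167 kips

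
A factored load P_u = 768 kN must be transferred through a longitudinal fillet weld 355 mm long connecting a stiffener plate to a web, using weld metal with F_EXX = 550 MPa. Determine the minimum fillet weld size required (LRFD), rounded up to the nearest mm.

w = 13 mm

Total weld length L = 355 mm.
Required throat t_e = P_u / (φ × 0.6 F_EXX × L) = 768 / (0.75 × 0.6 × 550 × 355 × 10⁻³) = 8.741 mm.
Required leg w = t_e / 0.707 = 12.36 mm → use 13 mm.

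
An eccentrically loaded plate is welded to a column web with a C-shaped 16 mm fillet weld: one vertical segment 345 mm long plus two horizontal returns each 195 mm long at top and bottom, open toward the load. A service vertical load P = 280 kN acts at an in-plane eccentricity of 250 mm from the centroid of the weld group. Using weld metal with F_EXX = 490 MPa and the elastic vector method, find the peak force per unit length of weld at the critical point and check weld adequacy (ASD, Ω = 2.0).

f_max ≈ 1150 N/mm; adequate

Total weld length L_w = 735 mm. Treat welds as unit-width lines.
Centroid: x̄ = 2×195×97.5 / 735 = 51.73 mm from the vertical weld.
Polar moment about centroid: J = I_x + I_y = [345³/12 + 2×195×172.5²] + [345×51.73² + 2(195³/12 + 195×45.77²)] = 18000000 mm³.
Direct shear f_v = P/L_w = 280×10³ / 735 = 381 N/mm (vertical).
Torsion M = P·e = 280×10³ × 250 = 70000000 N·mm.
Critical point at (x, y) = (143.3, 172.5) from centroid. f_tx = M·y/J = 670.7 N/mm; f_ty = M·x/J = 557.1 N/mm.
Resultant f_max = √[f_tx² + (f_v + f_ty)²] = √[670.7² + (381 + 557.1)²] = 1153 N/mm.
Capacity per unit length: r_n/Ω = (1/2.0) × 0.6 × 490 × (0.707 × 16) = 1663 N/mm.
1153 ≤ 1663 → adequate.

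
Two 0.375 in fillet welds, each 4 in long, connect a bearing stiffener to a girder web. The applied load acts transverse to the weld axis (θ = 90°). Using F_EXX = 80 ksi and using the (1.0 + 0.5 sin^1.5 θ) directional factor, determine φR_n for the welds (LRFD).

t_e = 0.707 × 0.375 = 0.2651 in; A_we = 0.2651 × 8 = 2.121 in².
Directional factor: 1.0 + 0.5 sin^1.5(90°) = 1.5.
F_nw = 0.6 × 80 × 1.5 = 72 ksi.
φR_n = 0.75 × 72 × 2.121 = 114.5 kip.

φR_n ≈ 115 kip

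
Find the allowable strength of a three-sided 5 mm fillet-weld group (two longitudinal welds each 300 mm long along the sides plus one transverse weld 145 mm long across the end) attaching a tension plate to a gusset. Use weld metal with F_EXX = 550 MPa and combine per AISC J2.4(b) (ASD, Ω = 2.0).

R_n/Ω ≈ 435 kN

t_e = 0.707 × 5 = 3.535 mm.
R_nwl = 0.6 × 550 × 3.535 × 600 × 10⁻³ = 699.9 kN (longitudinal, 2 welds).
R_nwt = 0.6 × 550 × 3.535 × 145 × 10⁻³ = 169.1 kN (transverse, base value).
(i) R_nwl + R_nwt = 869.1 kN; (ii) 0.85 R_nwl + 1.5 R_nwt = 848.7 kN.
R_n = max = 869.1 kN [governs: (i)]; R_n/Ω = 434.5 kN.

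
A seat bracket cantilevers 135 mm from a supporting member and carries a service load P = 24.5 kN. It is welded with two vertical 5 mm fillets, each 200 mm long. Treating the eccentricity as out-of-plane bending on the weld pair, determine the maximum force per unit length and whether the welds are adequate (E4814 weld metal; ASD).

E48XX → F_EXX = 480 MPa.
L_w = 2 × 200 = 400 mm; section modulus (unit throat) S = 2 × L²/6 = 13330 mm².
Direct shear f_v = P/L_w = 24.5×10³/400 = 61.25 N/mm.
Moment M = P × e = 24.5×10³ × 135 = 3307500 N·mm; bending f_b = M/S = 248.1 N/mm.
f_max = √(f_v² + f_b²) = √(61.25² + 248.1²) = 255.5 N/mm.
r_n/Ω = (1/2.0) × 0.6 × 480 × (0.707 × 5) = 509 N/mm → adequate.

f_max ≈ 256 N/mm; adequate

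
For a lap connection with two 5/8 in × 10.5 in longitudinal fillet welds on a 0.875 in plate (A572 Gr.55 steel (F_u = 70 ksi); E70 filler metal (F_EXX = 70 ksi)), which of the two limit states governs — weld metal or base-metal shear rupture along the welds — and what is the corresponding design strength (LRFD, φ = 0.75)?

t_e = 0.707 × 0.625 = 0.4419 in; L = 21 in.
Weld metal: φR_n = 0.75 × 0.6 × 70 × 0.4419 × 21 = 292.3 kip.
Base metal (shear rupture): φR_n = 0.75 × 0.6 × 70 × 0.875 × 21 = 578.8 kip.
Governing: weld metal.

φR_n ≈ 292 kip (weld metal governs)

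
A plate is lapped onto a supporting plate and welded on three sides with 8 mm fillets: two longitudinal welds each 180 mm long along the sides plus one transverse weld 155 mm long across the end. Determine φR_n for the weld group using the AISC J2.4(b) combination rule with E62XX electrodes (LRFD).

E62XX → F_EXX = 620 MPa.
t_e = 0.707 × 8 = 5.656 mm.
R_nwl = 0.6 × 620 × 5.656 × 360 × 10⁻³ = 757.5 kN (longitudinal, 2 welds).
R_nwt = 0.6 × 620 × 5.656 × 155 × 10⁻³ = 326.1 kN (transverse, base value).
(i) R_nwl + R_nwt = 1084 kN; (ii) 0.85 R_nwl + 1.5 R_nwt = 1133 kN.
R_n = max = 1133 kN [governs: (ii)]; φR_n = 849.8 kN.

φR_n ≈ 850 kN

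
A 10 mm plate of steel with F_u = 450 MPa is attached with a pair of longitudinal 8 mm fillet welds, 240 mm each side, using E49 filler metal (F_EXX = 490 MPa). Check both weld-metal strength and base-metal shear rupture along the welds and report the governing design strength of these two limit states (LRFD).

φR_n ≈ 599 kN (weld metal governs)

t_e = 0.707 × 8 = 5.656 mm; L = 480 mm.
Weld metal: φR_n = 0.75 × 0.6 × 490 × 5.656 × 480 × 10⁻³ = 598.6 kN.
Base metal (shear rupture): φR_n = 0.75 × 0.6 × 450 × 10 × 480 × 10⁻³ = 972 kN.
Governing: weld metal.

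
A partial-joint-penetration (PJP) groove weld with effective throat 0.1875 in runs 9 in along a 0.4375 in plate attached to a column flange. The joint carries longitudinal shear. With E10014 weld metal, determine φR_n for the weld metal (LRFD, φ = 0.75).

φR_n ≈ 75.9 kips

E100XX → F_EXX = 100 ksi.
Effective throat (given) t_e = 0.1875 in.
A_we = 0.1875 × 9 = 1.688 in².
F_nw = 0.6 F_EXX = 60 ksi.
φR_n = 0.75 × 60 × 1.688 = 75.94 kips.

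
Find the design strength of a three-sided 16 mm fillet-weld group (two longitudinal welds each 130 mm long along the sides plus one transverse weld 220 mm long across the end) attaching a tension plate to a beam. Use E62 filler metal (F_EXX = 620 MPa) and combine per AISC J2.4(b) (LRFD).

t_e = 0.707 × 16 = 11.31 mm.
R_nwl = 0.6 × 620 × 11.31 × 260 × 10⁻³ = 1094 kN (longitudinal, 2 welds).
R_nwt = 0.6 × 620 × 11.31 × 220 × 10⁻³ = 925.8 kN (transverse, base value).
(i) R_nwl + R_nwt = 2020 kN; (ii) 0.85 R_nwl + 1.5 R_nwt = 2319 kN.
R_n = max = 2319 kN [governs: (ii)]; φR_n = 1739 kN.

φR_n ≈ 1740 kN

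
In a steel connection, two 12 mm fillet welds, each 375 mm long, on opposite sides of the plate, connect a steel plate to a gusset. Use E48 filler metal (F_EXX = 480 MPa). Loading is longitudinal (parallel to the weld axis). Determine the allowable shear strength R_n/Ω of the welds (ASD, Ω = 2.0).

Effective throat t_e = 0.707 × 12 = 8.484 mm.
Total length L = 750 mm; A_we = 8.484 × 750 = 6363 mm².
F_nw = 0.6 F_EXX = 0.6 × 480 = 288 MPa.
R_n = 288 × 6363 × 10⁻³ = 1833 kN; R_n/Ω = 1833/2.0 = 916.3 kN.

R_n/Ω ≈ 916 kN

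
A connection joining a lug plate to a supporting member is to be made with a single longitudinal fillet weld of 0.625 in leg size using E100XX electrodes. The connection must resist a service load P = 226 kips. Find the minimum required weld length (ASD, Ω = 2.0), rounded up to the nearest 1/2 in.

L = 17.5 in

E100XX → F_EXX = 100 ksi.
Throat t_e = 0.707 × 0.625 = 0.4419 in.
r_n/Ω = (0.6 × 100 × 0.4419) / 2.0 = 13.26 kip/in.
L_req = P / (r_n/Ω) = 226 / 13.26 = 17.05 in total.
Round up → use L = 17.5 in.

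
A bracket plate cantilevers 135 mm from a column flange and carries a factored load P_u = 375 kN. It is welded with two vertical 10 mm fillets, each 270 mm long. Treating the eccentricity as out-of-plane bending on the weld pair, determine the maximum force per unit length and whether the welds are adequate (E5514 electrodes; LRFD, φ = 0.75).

f_max ≈ 2200 N/mm; NOT adequate

E55XX → F_EXX = 550 MPa.
L_w = 2 × 270 = 540 mm; section modulus (unit throat) S = 2 × L²/6 = 24300 mm².
Direct shear f_v = P/L_w = 375×10³/540 = 694.4 N/mm.
Moment M = P × e = 375×10³ × 135 = 50625000 N·mm; bending f_b = M/S = 2083 N/mm.
f_max = √(f_v² + f_b²) = √(694.4² + 2083²) = 2196 N/mm.
φr_n = 0.75 × 0.6 × 550 × (0.707 × 10) = 1750 N/mm → NOT adequate.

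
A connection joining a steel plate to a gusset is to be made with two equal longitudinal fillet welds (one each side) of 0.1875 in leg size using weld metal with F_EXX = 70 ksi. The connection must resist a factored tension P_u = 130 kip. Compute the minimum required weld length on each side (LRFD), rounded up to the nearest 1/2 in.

L = 16 in on each side

Throat t_e = 0.707 × 0.1875 = 0.1326 in.
φr_n = 0.75 × 0.6 × 70 × 0.1326 = 4.176 kip/in.
L_req = P_u / φr_n = 130 / 4.176 = 31.13 in total.
Per side: 31.13 / 2 = 15.57 in.
Round up → use L = 16 in on each side.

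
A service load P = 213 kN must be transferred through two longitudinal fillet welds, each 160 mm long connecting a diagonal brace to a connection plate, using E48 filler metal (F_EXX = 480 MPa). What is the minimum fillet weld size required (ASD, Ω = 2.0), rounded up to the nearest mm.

Total weld length L = 320 mm.
Required throat t_e = P × Ω / (0.6 F_EXX × L) = 213 × 2.0 / (0.6 × 480 × 320 × 10⁻³) = 4.622 mm.
Required leg w = t_e / 0.707 = 6.538 mm → use 7 mm.

w = 7 mm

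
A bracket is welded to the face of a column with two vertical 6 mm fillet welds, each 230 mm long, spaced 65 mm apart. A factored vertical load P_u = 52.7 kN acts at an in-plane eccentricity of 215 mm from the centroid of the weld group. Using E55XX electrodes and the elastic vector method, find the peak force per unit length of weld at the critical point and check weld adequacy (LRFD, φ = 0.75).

f_max ≈ 580 N/mm; adequate

E55XX → F_EXX = 550 MPa.
Total weld length L_w = 460 mm. Treat welds as unit-width lines.
Polar moment about centroid: J = 2[d³/12 + d(b/2)²] = 2[230³/12 + 230×32.5²] = 2514000 mm³.
Direct shear f_v = P/L_w = 52.7×10³ / 460 = 114.6 N/mm (vertical).
Torsion M = P·e = 52.7×10³ × 215 = 11330000 N·mm.
Critical point at (x, y) = (32.5, 115) from centroid. f_tx = M·y/J = 518.4 N/mm; f_ty = M·x/J = 146.5 N/mm.
Resultant f_max = √[f_tx² + (f_v + f_ty)²] = √[518.4² + (114.6 + 146.5)²] = 580.4 N/mm.
Capacity per unit length: φr_n = 0.75 × 0.6 × 550 × (0.707 × 6) = 1050 N/mm.
580.4 ≤ 1050 → adequate.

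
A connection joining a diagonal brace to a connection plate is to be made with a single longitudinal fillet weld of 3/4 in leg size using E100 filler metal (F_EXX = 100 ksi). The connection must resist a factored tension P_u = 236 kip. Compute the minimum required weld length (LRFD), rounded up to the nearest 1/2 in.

Throat t_e = 0.707 × 0.75 = 0.5302 in.
φr_n = 0.75 × 0.6 × 100 × 0.5302 = 23.86 kip/in.
L_req = P_u / φr_n = 236 / 23.86 = 9.891 in total.
Round up → use L = 10 in.

L = 10 in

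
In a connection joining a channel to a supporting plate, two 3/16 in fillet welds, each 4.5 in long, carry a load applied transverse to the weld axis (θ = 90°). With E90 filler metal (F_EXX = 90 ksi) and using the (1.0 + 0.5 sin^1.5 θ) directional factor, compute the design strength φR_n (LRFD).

t_e = 0.707 × 0.1875 = 0.1326 in; A_we = 0.1326 × 9 = 1.193 in².
Directional factor: 1.0 + 0.5 sin^1.5(90°) = 1.5.
F_nw = 0.6 × 90 × 1.5 = 81 ksi.
φR_n = 0.75 × 81 × 1.193 = 72.48 kips.

φR_n ≈ 72.5 kips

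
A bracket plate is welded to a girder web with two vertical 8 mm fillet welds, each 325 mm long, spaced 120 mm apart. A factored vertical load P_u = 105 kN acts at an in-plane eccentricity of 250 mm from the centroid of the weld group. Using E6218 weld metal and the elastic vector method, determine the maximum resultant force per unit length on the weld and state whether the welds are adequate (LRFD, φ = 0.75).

f_max ≈ 638 N/mm; adequate

E62XX → F_EXX = 620 MPa.
Total weld length L_w = 650 mm. Treat welds as unit-width lines.
Polar moment about centroid: J = 2[d³/12 + d(b/2)²] = 2[325³/12 + 325×60²] = 8061000 mm³.
Direct shear f_v = P/L_w = 105×10³ / 650 = 161.5 N/mm (vertical).
Torsion M = P·e = 105×10³ × 250 = 26250000 N·mm.
Critical point at (x, y) = (60, 162.5) from centroid. f_tx = M·y/J = 529.1 N/mm; f_ty = M·x/J = 195.4 N/mm.
Resultant f_max = √[f_tx² + (f_v + f_ty)²] = √[529.1² + (161.5 + 195.4)²] = 638.3 N/mm.
Capacity per unit length: φr_n = 0.75 × 0.6 × 620 × (0.707 × 8) = 1578 N/mm.
638.3 ≤ 1578 → adequate.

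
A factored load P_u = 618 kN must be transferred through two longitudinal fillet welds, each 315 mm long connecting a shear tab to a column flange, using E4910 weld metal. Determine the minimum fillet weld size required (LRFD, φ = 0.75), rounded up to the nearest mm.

E49XX → F_EXX = 490 MPa.
Total weld length L = 630 mm.
Required throat t_e = P_u / (φ × 0.6 F_EXX × L) = 618 / (0.75 × 0.6 × 490 × 630 × 10⁻³) = 4.449 mm.
Required leg w = t_e / 0.707 = 6.292 mm → use 7 mm.

w = 7 mm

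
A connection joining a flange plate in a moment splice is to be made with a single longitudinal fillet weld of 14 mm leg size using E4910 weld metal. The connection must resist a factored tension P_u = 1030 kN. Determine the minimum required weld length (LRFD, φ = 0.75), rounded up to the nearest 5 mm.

E49XX → F_EXX = 490 MPa.
Throat t_e = 0.707 × 14 = 9.898 mm.
φr_n = 0.75 × 0.6 × 490 × 9.898 × 10⁻³ = 2.183 kN/mm.
L_req = P_u / φr_n = 1030 / 2.183 = 471.9 mm total.
Round up → use L = 475 mm.

L = 475 mm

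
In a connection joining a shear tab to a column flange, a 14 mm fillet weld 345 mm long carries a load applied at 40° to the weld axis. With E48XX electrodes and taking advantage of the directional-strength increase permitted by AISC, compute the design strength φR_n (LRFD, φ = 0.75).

φR_n ≈ 928 kN

E48XX → F_EXX = 480 MPa.
t_e = 0.707 × 14 = 9.898 mm; A_we = 9.898 × 345 = 3415 mm².
Directional factor: 1.0 + 0.5 sin^1.5(40°) = 1.258.
F_nw = 0.6 × 480 × 1.258 = 362.2 MPa.
φR_n = 0.75 × 362.2 × 3415 × 10⁻³ = 927.7 kN.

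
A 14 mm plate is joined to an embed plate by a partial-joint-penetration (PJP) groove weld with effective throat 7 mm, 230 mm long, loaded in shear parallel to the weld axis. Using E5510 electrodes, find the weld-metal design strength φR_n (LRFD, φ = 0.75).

φR_n ≈ 398 kN

E55XX → F_EXX = 550 MPa.
Effective throat (given) t_e = 7 mm.
A_we = 7 × 230 = 1610 mm².
F_nw = 0.6 F_EXX = 330 MPa.
φR_n = 0.75 × 330 × 1610 × 10⁻³ = 398.5 kN.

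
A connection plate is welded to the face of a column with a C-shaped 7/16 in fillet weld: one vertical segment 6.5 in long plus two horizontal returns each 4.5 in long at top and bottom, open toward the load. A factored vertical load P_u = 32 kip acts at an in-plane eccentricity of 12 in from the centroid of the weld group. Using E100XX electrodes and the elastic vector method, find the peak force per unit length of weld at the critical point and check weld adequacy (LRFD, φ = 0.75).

f_max ≈ 13 kip/in; adequate

E100XX → F_EXX = 100 ksi.
Total weld length L_w = 15.5 in. Treat welds as unit-width lines.
Centroid: x̄ = 2×4.5×2.25 / 15.5 = 1.306 in from the vertical weld.
Polar moment about centroid: J = I_x + I_y = [6.5³/12 + 2×4.5×3.25²] + [6.5×1.306² + 2(4.5³/12 + 4.5×0.9435²)] = 152.2 in³.
Direct shear f_v = P/L_w = 32 / 15.5 = 2.065 kip/in (vertical).
Torsion M = P·e = 32 × 12 = 384 kip·in.
Critical point at (x, y) = (3.194, 3.25) from centroid. f_tx = M·y/J = 8.197 kip/in; f_ty = M·x/J = 8.055 kip/in.
Resultant f_max = √[f_tx² + (f_v + f_ty)²] = √[8.197² + (2.065 + 8.055)²] = 13.02 kip/in.
Capacity per unit length: φr_n = 0.75 × 0.6 × 100 × (0.707 × 0.4375) = 13.92 kip/in.
13.02 ≤ 13.92 → adequate.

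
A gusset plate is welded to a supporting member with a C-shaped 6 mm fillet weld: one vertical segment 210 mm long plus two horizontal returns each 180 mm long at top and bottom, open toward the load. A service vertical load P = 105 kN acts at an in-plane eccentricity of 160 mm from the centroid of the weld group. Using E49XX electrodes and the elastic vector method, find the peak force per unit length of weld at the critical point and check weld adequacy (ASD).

f_max ≈ 554 N/mm; adequate

E49XX → F_EXX = 490 MPa.
Total weld length L_w = 570 mm. Treat welds as unit-width lines.
Centroid: x̄ = 2×180×90 / 570 = 56.84 mm from the vertical weld.
Polar moment about centroid: J = I_x + I_y = [210³/12 + 2×180×105²] + [210×56.84² + 2(180³/12 + 180×33.16²)] = 6787000 mm³.
Direct shear f_v = P/L_w = 105×10³ / 570 = 184.2 N/mm (vertical).
Torsion M = P·e = 105×10³ × 160 = 16800000 N·mm.
Critical point at (x, y) = (123.2, 105) from centroid. f_tx = M·y/J = 259.9 N/mm; f_ty = M·x/J = 304.9 N/mm.
Resultant f_max = √[f_tx² + (f_v + f_ty)²] = √[259.9² + (184.2 + 304.9)²] = 553.8 N/mm.
Capacity per unit length: r_n/Ω = (1/2.0) × 0.6 × 490 × (0.707 × 6) = 623.6 N/mm.
553.8 ≤ 623.6 → adequate.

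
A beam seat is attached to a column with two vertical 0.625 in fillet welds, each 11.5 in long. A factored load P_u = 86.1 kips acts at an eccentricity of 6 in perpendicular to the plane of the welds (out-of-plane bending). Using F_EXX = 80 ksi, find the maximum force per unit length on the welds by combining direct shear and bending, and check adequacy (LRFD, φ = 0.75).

L_w = 2 × 11.5 = 23 in; section modulus (unit throat) S = 2 × L²/6 = 44.08 in².
Direct shear f_v = P/L_w = 86.1/23 = 3.743 kip/in.
Moment M = P × e = 86.1 × 6 = 516.6 kip·in; bending f_b = M/S = 11.72 kip/in.
f_max = √(f_v² + f_b²) = √(3.743² + 11.72²) = 12.3 kip/in.
φr_n = 0.75 × 0.6 × 80 × (0.707 × 0.625) = 15.91 kip/in → adequate.

f_max ≈ 12.3 kip/in; adequate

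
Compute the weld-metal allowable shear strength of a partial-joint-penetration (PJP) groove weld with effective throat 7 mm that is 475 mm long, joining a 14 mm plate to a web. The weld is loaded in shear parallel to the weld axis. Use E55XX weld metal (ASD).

E55XX → F_EXX = 550 MPa.
Effective throat (given) t_e = 7 mm.
A_we = 7 × 475 = 3325 mm².
F_nw = 0.6 F_EXX = 330 MPa.
R_n/Ω = (330 × 3325) / 2.0 × 10⁻³ = 548.6 kN.

R_n/Ω ≈ 549 kN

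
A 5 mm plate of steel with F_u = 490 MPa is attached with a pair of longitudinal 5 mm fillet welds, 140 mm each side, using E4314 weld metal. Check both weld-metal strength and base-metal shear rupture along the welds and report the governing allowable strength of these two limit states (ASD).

E43XX → F_EXX = 430 MPa.
t_e = 0.707 × 5 = 3.535 mm; L = 280 mm.
Weld metal: R_n/Ω = (1/2.0) × 0.6 × 430 × 3.535 × 280 × 10⁻³ = 127.7 kN.
Base metal (shear rupture): R_n/Ω = (1/2.0) × 0.6 × 490 × 5 × 280 × 10⁻³ = 205.8 kN.
Governing: weld metal.

R_n/Ω ≈ 128 kN (weld metal governs)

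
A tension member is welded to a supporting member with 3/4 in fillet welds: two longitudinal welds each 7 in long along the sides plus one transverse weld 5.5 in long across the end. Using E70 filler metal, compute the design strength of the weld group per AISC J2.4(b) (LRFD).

E70XX → F_EXX = 70 ksi.
t_e = 0.707 × 0.75 = 0.5302 in.
R_nwl = 0.6 × 70 × 0.5302 × 14 = 311.8 kip (longitudinal, 2 welds).
R_nwt = 0.6 × 70 × 0.5302 × 5.5 = 122.5 kip (transverse, base value).
(i) R_nwl + R_nwt = 434.3 kip; (ii) 0.85 R_nwl + 1.5 R_nwt = 448.8 kip.
R_n = max = 448.8 kip [governs: (ii)]; φR_n = 336.6 kip.

φR_n ≈ 337 kip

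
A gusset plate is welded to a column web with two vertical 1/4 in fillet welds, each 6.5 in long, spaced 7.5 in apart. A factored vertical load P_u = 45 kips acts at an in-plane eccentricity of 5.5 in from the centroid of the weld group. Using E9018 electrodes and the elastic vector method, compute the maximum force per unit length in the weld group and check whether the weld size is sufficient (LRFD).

f_max ≈ 8.3 kip/in; NOT adequate

E90XX → F_EXX = 90 ksi.
Total weld length L_w = 13 in. Treat welds as unit-width lines.
Polar moment about centroid: J = 2[d³/12 + d(b/2)²] = 2[6.5³/12 + 6.5×3.75²] = 228.6 in³.
Direct shear f_v = P/L_w = 45 / 13 = 3.462 kip/in (vertical).
Torsion M = P·e = 45 × 5.5 = 247.5 kip·in.
Critical point at (x, y) = (3.75, 3.25) from centroid. f_tx = M·y/J = 3.519 kip/in; f_ty = M·x/J = 4.06 kip/in.
Resultant f_max = √[f_tx² + (f_v + f_ty)²] = √[3.519² + (3.462 + 4.06)²] = 8.304 kip/in.
Capacity per unit length: φr_n = 0.75 × 0.6 × 90 × (0.707 × 0.25) = 7.158 kip/in.
8.304 > 7.158 → NOT adequate.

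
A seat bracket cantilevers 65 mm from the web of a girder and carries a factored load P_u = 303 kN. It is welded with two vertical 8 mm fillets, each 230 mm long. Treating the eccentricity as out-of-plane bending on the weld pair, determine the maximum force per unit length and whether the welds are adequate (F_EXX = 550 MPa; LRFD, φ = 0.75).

f_max ≈ 1300 N/mm; adequate

L_w = 2 × 230 = 460 mm; section modulus (unit throat) S = 2 × L²/6 = 17630 mm².
Direct shear f_v = P/L_w = 303×10³/460 = 658.7 N/mm.
Moment M = P × e = 303×10³ × 65 = 19695000 N·mm; bending f_b = M/S = 1117 N/mm.
f_max = √(f_v² + f_b²) = √(658.7² + 1117²) = 1297 N/mm.
φr_n = 0.75 × 0.6 × 550 × (0.707 × 8) = 1400 N/mm → adequate.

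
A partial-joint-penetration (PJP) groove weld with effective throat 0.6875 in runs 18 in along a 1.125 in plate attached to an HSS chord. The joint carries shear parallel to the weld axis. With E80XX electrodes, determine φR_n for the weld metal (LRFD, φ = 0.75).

E80XX → F_EXX = 80 ksi.
Effective throat (given) t_e = 0.6875 in.
A_we = 0.6875 × 18 = 12.38 in².
F_nw = 0.6 F_EXX = 48 ksi.
φR_n = 0.75 × 48 × 12.38 = 445.5 kips.

φR_n ≈ 446 kips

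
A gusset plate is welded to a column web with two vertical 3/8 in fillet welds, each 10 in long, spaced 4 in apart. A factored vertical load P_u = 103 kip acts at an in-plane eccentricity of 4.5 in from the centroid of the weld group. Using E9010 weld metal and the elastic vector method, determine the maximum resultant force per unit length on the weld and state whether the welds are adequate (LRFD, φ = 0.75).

E90XX → F_EXX = 90 ksi.
Total weld length L_w = 20 in. Treat welds as unit-width lines.
Polar moment about centroid: J = 2[d³/12 + d(b/2)²] = 2[10³/12 + 10×2²] = 246.7 in³.
Direct shear f_v = P/L_w = 103 / 20 = 5.15 kip/in (vertical).
Torsion M = P·e = 103 × 4.5 = 463.5 kip·in.
Critical point at (x, y) = (2, 5) from centroid. f_tx = M·y/J = 9.395 kip/in; f_ty = M·x/J = 3.758 kip/in.
Resultant f_max = √[f_tx² + (f_v + f_ty)²] = √[9.395² + (5.15 + 3.758)²] = 12.95 kip/in.
Capacity per unit length: φr_n = 0.75 × 0.6 × 90 × (0.707 × 0.375) = 10.74 kip/in.
12.95 > 10.74 → NOT adequate.

f_max ≈ 12.9 kip/in; NOT adequate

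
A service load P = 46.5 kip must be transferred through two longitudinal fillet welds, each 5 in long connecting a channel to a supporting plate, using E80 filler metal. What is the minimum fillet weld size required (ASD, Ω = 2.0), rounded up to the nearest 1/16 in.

w = 5/16 in

E80XX → F_EXX = 80 ksi.
Total weld length L = 10 in.
Required throat t_e = P × Ω / (0.6 F_EXX × L) = 46.5 × 2.0 / (0.6 × 80 × 10) = 0.1938 in.
Required leg w = t_e / 0.707 = 0.274 in → use 5/16 in.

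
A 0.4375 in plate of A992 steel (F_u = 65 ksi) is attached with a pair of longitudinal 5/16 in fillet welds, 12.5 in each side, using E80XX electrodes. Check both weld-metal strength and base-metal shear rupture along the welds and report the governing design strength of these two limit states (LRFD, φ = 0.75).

E80XX → F_EXX = 80 ksi.
t_e = 0.707 × 0.3125 = 0.2209 in; L = 25 in.
Weld metal: φR_n = 0.75 × 0.6 × 80 × 0.2209 × 25 = 198.8 kips.
Base metal (shear rupture): φR_n = 0.75 × 0.6 × 65 × 0.4375 × 25 = 319.9 kips.
Governing: weld metal.

φR_n ≈ 199 kips (weld metal governs)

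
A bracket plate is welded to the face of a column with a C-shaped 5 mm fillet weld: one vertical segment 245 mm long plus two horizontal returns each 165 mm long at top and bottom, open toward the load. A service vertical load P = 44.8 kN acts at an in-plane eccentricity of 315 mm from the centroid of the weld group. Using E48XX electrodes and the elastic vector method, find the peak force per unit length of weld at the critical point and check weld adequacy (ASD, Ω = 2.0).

E48XX → F_EXX = 480 MPa.
Total weld length L_w = 575 mm. Treat welds as unit-width lines.
Centroid: x̄ = 2×165×82.5 / 575 = 47.35 mm from the vertical weld.
Polar moment about centroid: J = I_x + I_y = [245³/12 + 2×165×122.5²] + [245×47.35² + 2(165³/12 + 165×35.15²)] = 7883000 mm³.
Direct shear f_v = P/L_w = 44.8×10³ / 575 = 77.91 N/mm (vertical).
Torsion M = P·e = 44.8×10³ × 315 = 14112000 N·mm.
Critical point at (x, y) = (117.7, 122.5) from centroid. f_tx = M·y/J = 219.3 N/mm; f_ty = M·x/J = 210.6 N/mm.
Resultant f_max = √[f_tx² + (f_v + f_ty)²] = √[219.3² + (77.91 + 210.6)²] = 362.4 N/mm.
Capacity per unit length: r_n/Ω = (1/2.0) × 0.6 × 480 × (0.707 × 5) = 509 N/mm.
362.4 ≤ 509 → adequate.

f_max ≈ 362 N/mm; adequate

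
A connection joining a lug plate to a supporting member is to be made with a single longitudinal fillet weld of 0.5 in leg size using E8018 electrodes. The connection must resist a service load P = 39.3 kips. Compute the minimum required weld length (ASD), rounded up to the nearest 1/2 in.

E80XX → F_EXX = 80 ksi.
Throat t_e = 0.707 × 0.5 = 0.3535 in.
r_n/Ω = (0.6 × 80 × 0.3535) / 2.0 = 8.484 kip/in.
L_req = P / (r_n/Ω) = 39.3 / 8.484 = 4.632 in total.
Round up → use L = 5 in.

L = 5 in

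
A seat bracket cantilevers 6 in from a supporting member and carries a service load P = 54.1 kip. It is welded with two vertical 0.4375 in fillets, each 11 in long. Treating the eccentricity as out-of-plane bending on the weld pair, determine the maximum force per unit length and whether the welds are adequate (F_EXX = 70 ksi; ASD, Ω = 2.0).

L_w = 2 × 11 = 22 in; section modulus (unit throat) S = 2 × L²/6 = 40.33 in².
Direct shear f_v = P/L_w = 54.1/22 = 2.459 kip/in.
Moment M = P × e = 54.1 × 6 = 324.6 kip·in; bending f_b = M/S = 8.048 kip/in.
f_max = √(f_v² + f_b²) = √(2.459² + 8.048²) = 8.415 kip/in.
r_n/Ω = (1/2.0) × 0.6 × 70 × (0.707 × 0.4375) = 6.496 kip/in → NOT adequate.

f_max ≈ 8.42 kip/in; NOT adequate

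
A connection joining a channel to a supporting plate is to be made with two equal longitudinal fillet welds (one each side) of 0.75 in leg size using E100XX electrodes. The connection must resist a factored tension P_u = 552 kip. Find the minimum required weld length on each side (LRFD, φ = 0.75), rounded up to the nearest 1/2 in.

L = 12 in on each side

E100XX → F_EXX = 100 ksi.
Throat t_e = 0.707 × 0.75 = 0.5302 in.
φr_n = 0.75 × 0.6 × 100 × 0.5302 = 23.86 kip/in.
L_req = P_u / φr_n = 552 / 23.86 = 23.13 in total.
Per side: 23.13 / 2 = 11.57 in.
Round up → use L = 12 in on each side.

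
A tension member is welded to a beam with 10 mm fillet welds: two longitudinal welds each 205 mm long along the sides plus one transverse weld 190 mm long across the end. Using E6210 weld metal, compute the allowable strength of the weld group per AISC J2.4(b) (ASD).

R_n/Ω ≈ 833 kN

E62XX → F_EXX = 620 MPa.
t_e = 0.707 × 10 = 7.07 mm.
R_nwl = 0.6 × 620 × 7.07 × 410 × 10⁻³ = 1078 kN (longitudinal, 2 welds).
R_nwt = 0.6 × 620 × 7.07 × 190 × 10⁻³ = 499.7 kN (transverse, base value).
(i) R_nwl + R_nwt = 1578 kN; (ii) 0.85 R_nwl + 1.5 R_nwt = 1666 kN.
R_n = max = 1666 kN [governs: (ii)]; R_n/Ω = 833.1 kN.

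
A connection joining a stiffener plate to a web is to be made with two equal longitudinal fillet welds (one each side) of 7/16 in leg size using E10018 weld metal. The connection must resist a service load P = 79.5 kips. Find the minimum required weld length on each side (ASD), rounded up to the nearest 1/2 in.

L = 4.5 in on each side

E100XX → F_EXX = 100 ksi.
Throat t_e = 0.707 × 0.4375 = 0.3093 in.
r_n/Ω = (0.6 × 100 × 0.3093) / 2.0 = 9.279 kip/in.
L_req = P / (r_n/Ω) = 79.5 / 9.279 = 8.567 in total.
Per side: 8.567 / 2 = 4.284 in.
Round up → use L = 4.5 in on each side.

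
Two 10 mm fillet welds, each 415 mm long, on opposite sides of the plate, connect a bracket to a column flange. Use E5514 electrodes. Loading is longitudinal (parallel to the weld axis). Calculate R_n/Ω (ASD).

R_n/Ω ≈ 968 kN

E55XX → F_EXX = 550 MPa.
Effective throat t_e = 0.707 × 10 = 7.07 mm.
Total length L = 830 mm; A_we = 7.07 × 830 = 5868 mm².
F_nw = 0.6 F_EXX = 0.6 × 550 = 330 MPa.
R_n = 330 × 5868 × 10⁻³ = 1936 kN; R_n/Ω = 1936/2.0 = 968.2 kN.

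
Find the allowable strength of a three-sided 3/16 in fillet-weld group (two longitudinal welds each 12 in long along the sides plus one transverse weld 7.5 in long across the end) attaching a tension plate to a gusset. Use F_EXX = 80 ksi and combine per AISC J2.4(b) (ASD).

t_e = 0.707 × 0.1875 = 0.1326 in.
R_nwl = 0.6 × 80 × 0.1326 × 24 = 152.7 kips (longitudinal, 2 welds).
R_nwt = 0.6 × 80 × 0.1326 × 7.5 = 47.72 kips (transverse, base value).
(i) R_nwl + R_nwt = 200.4 kips; (ii) 0.85 R_nwl + 1.5 R_nwt = 201.4 kips.
R_n = max = 201.4 kips [governs: (ii)]; R_n/Ω = 100.7 kips.

R_n/Ω ≈ 101 kips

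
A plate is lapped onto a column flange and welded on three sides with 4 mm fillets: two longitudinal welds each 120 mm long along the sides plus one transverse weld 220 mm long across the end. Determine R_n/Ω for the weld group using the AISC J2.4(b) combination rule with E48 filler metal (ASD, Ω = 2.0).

E48XX → F_EXX = 480 MPa.
t_e = 0.707 × 4 = 2.828 mm.
R_nwl = 0.6 × 480 × 2.828 × 240 × 10⁻³ = 195.5 kN (longitudinal, 2 welds).
R_nwt = 0.6 × 480 × 2.828 × 220 × 10⁻³ = 179.2 kN (transverse, base value).
(i) R_nwl + R_nwt = 374.7 kN; (ii) 0.85 R_nwl + 1.5 R_nwt = 434.9 kN.
R_n = max = 434.9 kN [governs: (ii)]; R_n/Ω = 217.5 kN.

R_n/Ω ≈ 217 kN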